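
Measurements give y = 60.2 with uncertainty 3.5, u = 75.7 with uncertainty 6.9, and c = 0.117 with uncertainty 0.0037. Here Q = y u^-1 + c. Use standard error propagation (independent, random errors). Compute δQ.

0.0861

Let p = y·u^-1 = 0.795. δp/p = √((1·δy/y)² + (-1·δu/u)²) = √(0.00338 + 0.00831) = 0.108, so δp = 0.0860.
Q = p + c: δQ = √(δp² + δc²) = √(0.00739 + 1.37e-05) = 0.0861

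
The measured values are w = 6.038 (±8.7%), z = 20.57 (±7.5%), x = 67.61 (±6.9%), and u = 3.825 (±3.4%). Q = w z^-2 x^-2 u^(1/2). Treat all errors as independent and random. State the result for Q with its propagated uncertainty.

Q is a product of powers, so relative uncertainties combine in quadrature:
  (1·δw/w)² = (1×0.0870)² = 0.00757;  (-2·δz/z)² = (-2×0.0750)² = 0.0225;  (-2·δx/x)² = (-2×0.0690)² = 0.0190;  (½·δu/u)² = (0.5×0.0340)² = 0.000289
δQ/Q = √(0.0494) = 0.222
Q = 6.105e-06, so δQ = 0.222 × 6.105e-06 = 1.36e-06.

(6.105 ± 1.36) × 10^-6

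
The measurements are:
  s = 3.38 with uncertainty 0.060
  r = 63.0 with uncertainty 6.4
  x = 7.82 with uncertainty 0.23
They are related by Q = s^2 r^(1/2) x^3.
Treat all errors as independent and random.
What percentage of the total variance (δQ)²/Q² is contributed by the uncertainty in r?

(δQ/Q)² = (2·δs/s)² + (½·δr/r)² + (3·δx/x)²
  s term: (2×0.0178)² = 0.00126
  r term: (0.5×0.102)² = 0.00258
  x term: (3×0.0294)² = 0.00779
Total = 0.0116. Share from r = 0.00258/0.0116 = 0.222.

22.2%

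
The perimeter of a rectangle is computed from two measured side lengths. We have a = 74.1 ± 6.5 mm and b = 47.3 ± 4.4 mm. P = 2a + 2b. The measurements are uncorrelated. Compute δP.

15.7 mm

Absolute uncertainties add in quadrature for a linear combination:
  (2·δa)² = 169;  (2·δb)² = 77.4
δP = √(246) = 15.7 mm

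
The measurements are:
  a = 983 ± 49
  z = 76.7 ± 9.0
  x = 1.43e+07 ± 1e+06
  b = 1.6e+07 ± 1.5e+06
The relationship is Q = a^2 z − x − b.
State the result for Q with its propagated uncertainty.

Let p = a^2·z = 7.41e+07. δp/p = √((2·δa/a)² + (1·δz/z)²) = √(0.00994 + 0.0138) = 0.154, so δp = 1.14e+07.
Q = p − x − b: δQ = √(δp² + δx² + δb²) = √(1.3e+14 + 1e+12 + 2.25e+12) = 1.16e+07
Q = 4.38e+07.

(4.38 ± 1.16) × 10^7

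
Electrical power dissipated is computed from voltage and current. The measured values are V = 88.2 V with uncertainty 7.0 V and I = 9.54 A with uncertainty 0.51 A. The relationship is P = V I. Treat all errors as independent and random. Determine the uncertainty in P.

Since P is a product/quotient, work with relative uncertainties:
  (1·δV/V)² = (1×0.0794)² = 0.00630;  (1·δI/I)² = (1×0.0535)² = 0.00286
δP/P = √(0.00916) = 0.0957
P = 841 W, so δP = 0.0957 × 841 = 80.5 W.

80.5 W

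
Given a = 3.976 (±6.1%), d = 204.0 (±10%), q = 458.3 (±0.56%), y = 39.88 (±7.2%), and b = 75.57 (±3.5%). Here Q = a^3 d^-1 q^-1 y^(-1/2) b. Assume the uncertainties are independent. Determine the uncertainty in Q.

0.00173

Each factor contributes (exponent × relative error)² to (δQ/Q)²:
  (3·δa/a)² = (3×0.0610)² = 0.0335;  (-1·δd/d)² = (-1×0.100)² = 0.0100;  (-1·δq/q)² = (-1×0.00560)² = 3.14e-05;  (−½·δy/y)² = (-0.5×0.0720)² = 0.00130;  (1·δb/b)² = (1×0.0350)² = 0.00123
δQ/Q = √(0.0460) = 0.215
Q = 0.008045, so δQ = 0.215 × 0.008045 = 0.00173.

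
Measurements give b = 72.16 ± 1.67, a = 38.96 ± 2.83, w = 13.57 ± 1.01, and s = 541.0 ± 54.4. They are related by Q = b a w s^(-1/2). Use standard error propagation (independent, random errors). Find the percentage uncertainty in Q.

Q is a product of powers, so relative uncertainties combine in quadrature:
  (1·δb/b)² = (1×0.0231)² = 0.000536;  (1·δa/a)² = (1×0.0726)² = 0.00528;  (1·δw/w)² = (1×0.0744)² = 0.00554;  (−½·δs/s)² = (-0.5×0.101)² = 0.00253
δQ/Q = √(0.0139) = 0.118

11.8%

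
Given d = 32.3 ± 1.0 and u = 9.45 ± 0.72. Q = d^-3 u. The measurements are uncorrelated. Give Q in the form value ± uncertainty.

Relative error in a monomial: (δQ/Q)² = Σ (nᵢ · δxᵢ/xᵢ)².
  (-3·δd/d)² = (-3×0.0310)² = 0.00863;  (1·δu/u)² = (1×0.0762)² = 0.00580
δQ/Q = √(0.0144) = 0.120
Q = 0.000280, so δQ = 0.120 × 0.000280 = 3.37e-05.

(2.80 ± 0.337) × 10^-4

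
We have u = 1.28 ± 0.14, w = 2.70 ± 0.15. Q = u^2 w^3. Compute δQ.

8.87

Since Q is a product/quotient, work with relative uncertainties:
  (2·δu/u)² = (2×0.109)² = 0.0479;  (3·δw/w)² = (3×0.0556)² = 0.0278
δQ/Q = √(0.0756) = 0.275
Q = 32.2, so δQ = 0.275 × 32.2 = 8.87.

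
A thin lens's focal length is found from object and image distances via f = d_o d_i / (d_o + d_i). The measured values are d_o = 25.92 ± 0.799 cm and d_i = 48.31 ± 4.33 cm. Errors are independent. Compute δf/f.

0.0372

∂f/∂d_o = (d_i/(d_o+d_i))² = 0.424;  ∂f/∂d_i = (d_o/(d_o+d_i))² = 0.122
δf = √((∂f/∂d_o · δd_o)² + (∂f/∂d_i · δd_i)²) = √(0.115 + 0.279) = 0.627 cm
f = 16.87 cm, so δf/f = 0.627/16.87 = 0.0372.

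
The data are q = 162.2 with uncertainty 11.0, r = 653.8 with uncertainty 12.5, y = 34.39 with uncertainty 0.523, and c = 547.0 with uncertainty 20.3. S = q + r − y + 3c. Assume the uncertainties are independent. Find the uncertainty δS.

Sums and differences: (δS)² = Σ (cᵢ δxᵢ)².
  (δq)² = 121;  (δr)² = 156;  (δy)² = 0.274;  (3·δc)² = 3710
δS = √(3990) = 63.1

63.1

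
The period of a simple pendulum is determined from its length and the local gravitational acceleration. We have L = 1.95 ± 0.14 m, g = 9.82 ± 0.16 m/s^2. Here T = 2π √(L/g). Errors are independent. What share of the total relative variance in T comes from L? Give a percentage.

(δT/T)² = (½·δL/L)² + (−½·δg/g)²
  L term: (0.5×0.0718)² = 0.00129
  g term: (-0.5×0.0163)² = 6.64e-05
Total = 0.00135. Share from L = 0.00129/0.00135 = 0.951.

95.1%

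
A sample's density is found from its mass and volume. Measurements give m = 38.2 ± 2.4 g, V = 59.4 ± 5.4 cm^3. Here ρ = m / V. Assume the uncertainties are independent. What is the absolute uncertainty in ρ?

0.0711 g/cm^3

Relative error in a monomial: (δρ/ρ)² = Σ (nᵢ · δxᵢ/xᵢ)².
  (1·δm/m)² = (1×0.0628)² = 0.00395;  (-1·δV/V)² = (-1×0.0909)² = 0.00826
δρ/ρ = √(0.0122) = 0.111
ρ = 0.643 g/cm^3, so δρ = 0.111 × 0.643 = 0.0711 g/cm^3.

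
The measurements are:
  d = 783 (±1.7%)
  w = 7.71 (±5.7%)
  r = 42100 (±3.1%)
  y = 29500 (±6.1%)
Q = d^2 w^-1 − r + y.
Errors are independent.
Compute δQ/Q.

Let p = d^2·w^-1 = 79500. δp/p = √((2·δd/d)² + (-1·δw/w)²) = √(0.00116 + 0.00325) = 0.0664, so δp = 5280.
Q = p − r + y: δQ = √(δp² + δr² + δy²) = √(2.79e+07 + 1.7e+06 + 3.24e+06) = 5730
Q = 66900, so δQ/Q = 5730/66900 = 0.0856.

0.0856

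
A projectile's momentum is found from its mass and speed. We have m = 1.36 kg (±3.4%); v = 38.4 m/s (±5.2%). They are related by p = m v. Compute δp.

Relative error in a monomial: (δp/p)² = Σ (nᵢ · δxᵢ/xᵢ)².
  (1·δm/m)² = (1×0.0340)² = 0.00116;  (1·δv/v)² = (1×0.0520)² = 0.00270
δp/p = √(0.00386) = 0.0621
p = 52.2 kg·m/s, so δp = 0.0621 × 52.2 = 3.24 kg·m/s.

3.24 kg·m/s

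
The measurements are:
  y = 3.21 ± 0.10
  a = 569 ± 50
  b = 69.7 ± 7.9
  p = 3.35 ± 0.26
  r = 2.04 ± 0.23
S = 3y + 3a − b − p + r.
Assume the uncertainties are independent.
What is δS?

For a sum/difference, combine absolute errors in quadrature:
  (3·δy)² = 0.0900;  (3·δa)² = 22500;  (δb)² = 62.4;  (δp)² = 0.0676;  (δr)² = 0.0529
δS = √(22600) = 150

150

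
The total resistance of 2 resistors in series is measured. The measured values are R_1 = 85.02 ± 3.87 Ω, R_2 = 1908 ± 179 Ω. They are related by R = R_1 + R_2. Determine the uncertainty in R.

Absolute uncertainties add in quadrature for a linear combination:
  (δR_1)² = 15.0;  (δR_2)² = 32000
δR = √(32100) = 179 Ω

179 Ω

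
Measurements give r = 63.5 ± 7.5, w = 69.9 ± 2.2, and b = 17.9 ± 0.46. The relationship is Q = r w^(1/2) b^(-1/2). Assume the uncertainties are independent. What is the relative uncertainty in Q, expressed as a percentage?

Relative error in a monomial: (δQ/Q)² = Σ (nᵢ · δxᵢ/xᵢ)².
  (1·δr/r)² = (1×0.118)² = 0.0140;  (½·δw/w)² = (0.5×0.0315)² = 0.000248;  (−½·δb/b)² = (-0.5×0.0257)² = 0.000165
δQ/Q = √(0.0144) = 0.120

12.0%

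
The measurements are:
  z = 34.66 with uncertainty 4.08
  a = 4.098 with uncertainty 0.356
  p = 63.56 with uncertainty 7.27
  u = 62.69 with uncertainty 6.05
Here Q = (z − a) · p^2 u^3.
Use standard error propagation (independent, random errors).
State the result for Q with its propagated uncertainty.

(3.042 ± 1.19) × 10^10

Let w = z − a = 30.56. δw = √(δz² + δa²) = √(16.6 + 0.127) = 4.10, so δw/w = 0.134.
Q is then a monomial in w, p, u:
δQ/Q = √((δw/w)² + (2·δp/p)² + (3·δu/u)²) = √(0.0180 + 0.0523 + 0.0838) = 0.393
Q = 3.042e+10, so δQ = 0.393 × 3.042e+10 = 1.19e+10.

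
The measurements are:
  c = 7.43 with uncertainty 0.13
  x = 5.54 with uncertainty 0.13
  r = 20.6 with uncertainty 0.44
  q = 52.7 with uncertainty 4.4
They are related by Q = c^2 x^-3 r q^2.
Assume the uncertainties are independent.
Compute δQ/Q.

0.186

Each factor contributes (exponent × relative error)² to (δQ/Q)²:
  (2·δc/c)² = (2×0.0175)² = 0.00122;  (-3·δx/x)² = (-3×0.0235)² = 0.00496;  (1·δr/r)² = (1×0.0214)² = 0.000456;  (2·δq/q)² = (2×0.0835)² = 0.0279
δQ/Q = √(0.0345) = 0.186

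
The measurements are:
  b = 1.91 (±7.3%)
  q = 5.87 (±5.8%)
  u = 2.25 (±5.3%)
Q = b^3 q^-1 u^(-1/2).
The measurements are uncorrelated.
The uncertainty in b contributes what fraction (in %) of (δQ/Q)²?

92.2%

(δQ/Q)² = (3·δb/b)² + (-1·δq/q)² + (−½·δu/u)²
  b term: (3×0.0730)² = 0.0480
  q term: (-1×0.0580)² = 0.00336
  u term: (-0.5×0.0530)² = 0.000702
Total = 0.0520. Share from b = 0.0480/0.0520 = 0.922.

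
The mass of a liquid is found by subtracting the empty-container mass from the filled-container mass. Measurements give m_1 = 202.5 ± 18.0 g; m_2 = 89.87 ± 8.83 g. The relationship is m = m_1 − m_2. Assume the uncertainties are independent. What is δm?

20.0 g

m is a linear combination, so absolute uncertainties add in quadrature:
  (δm_1)² = 324;  (δm_2)² = 78.0
δm = √(402) = 20.0 g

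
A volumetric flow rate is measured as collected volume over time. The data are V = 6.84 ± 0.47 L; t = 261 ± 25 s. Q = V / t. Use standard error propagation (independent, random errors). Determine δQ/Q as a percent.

11.8%

Since Q is a product/quotient, work with relative uncertainties:
  (1·δV/V)² = (1×0.0687)² = 0.00472;  (-1·δt/t)² = (-1×0.0958)² = 0.00917
δQ/Q = √(0.0139) = 0.118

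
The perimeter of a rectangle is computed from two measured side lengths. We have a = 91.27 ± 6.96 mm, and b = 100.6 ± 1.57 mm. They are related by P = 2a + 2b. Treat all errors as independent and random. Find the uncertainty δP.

14.3 mm

Each term contributes (cᵢ δxᵢ)² to (δP)²:
  (2·δa)² = 194;  (2·δb)² = 9.86
δP = √(204) = 14.3 mm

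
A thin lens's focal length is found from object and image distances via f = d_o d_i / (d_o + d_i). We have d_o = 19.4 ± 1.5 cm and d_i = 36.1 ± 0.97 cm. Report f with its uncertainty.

12.6 ± 0.646 cm

∂f/∂d_o = (d_i/(d_o+d_i))² = 0.423;  ∂f/∂d_i = (d_o/(d_o+d_i))² = 0.122
δf = √((∂f/∂d_o · δd_o)² + (∂f/∂d_i · δd_i)²) = √(0.403 + 0.0140) = 0.646 cm
f = 12.6 cm.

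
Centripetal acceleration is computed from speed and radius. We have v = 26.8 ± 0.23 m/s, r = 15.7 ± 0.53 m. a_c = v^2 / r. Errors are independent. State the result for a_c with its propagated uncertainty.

45.7 ± 1.73 m/s^2

a_c is a product of powers, so relative uncertainties combine in quadrature:
  (2·δv/v)² = (2×0.00858)² = 0.000295;  (-1·δr/r)² = (-1×0.0338)² = 0.00114
δa_c/a_c = √(0.00143) = 0.0379
a_c = 45.7 m/s^2, so δa_c = 0.0379 × 45.7 = 1.73 m/s^2.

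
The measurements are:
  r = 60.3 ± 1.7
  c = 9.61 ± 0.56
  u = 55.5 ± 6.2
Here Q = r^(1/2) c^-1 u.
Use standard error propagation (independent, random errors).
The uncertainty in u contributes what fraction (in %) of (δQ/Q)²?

(δQ/Q)² = (½·δr/r)² + (-1·δc/c)² + (1·δu/u)²
  r term: (0.5×0.0282)² = 0.000199
  c term: (-1×0.0583)² = 0.00340
  u term: (1×0.112)² = 0.0125
Total = 0.0161. Share from u = 0.0125/0.0161 = 0.776.

77.6%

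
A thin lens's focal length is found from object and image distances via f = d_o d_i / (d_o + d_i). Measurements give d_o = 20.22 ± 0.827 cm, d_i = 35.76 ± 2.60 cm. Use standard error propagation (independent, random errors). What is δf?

∂f/∂d_o = (d_i/(d_o+d_i))² = 0.408;  ∂f/∂d_i = (d_o/(d_o+d_i))² = 0.130
δf = √((∂f/∂d_o · δd_o)² + (∂f/∂d_i · δd_i)²) = √(0.114 + 0.115) = 0.478 cm

0.478 cm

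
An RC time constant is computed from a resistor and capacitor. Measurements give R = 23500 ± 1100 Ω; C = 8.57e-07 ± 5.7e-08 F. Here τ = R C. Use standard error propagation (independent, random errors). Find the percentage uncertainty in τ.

Since τ is a product/quotient, work with relative uncertainties:
  (1·δR/R)² = (1×0.0468)² = 0.00219;  (1·δC/C)² = (1×0.0665)² = 0.00442
δτ/τ = √(0.00661) = 0.0813

8.13%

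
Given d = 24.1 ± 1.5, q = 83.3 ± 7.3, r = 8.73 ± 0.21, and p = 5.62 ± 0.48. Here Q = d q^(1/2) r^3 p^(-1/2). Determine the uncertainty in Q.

Relative error in a monomial: (δQ/Q)² = Σ (nᵢ · δxᵢ/xᵢ)².
  (1·δd/d)² = (1×0.0622)² = 0.00387;  (½·δq/q)² = (0.5×0.0876)² = 0.00192;  (3·δr/r)² = (3×0.0241)² = 0.00521;  (−½·δp/p)² = (-0.5×0.0854)² = 0.00182
δQ/Q = √(0.0128) = 0.113
Q = 61700, so δQ = 0.113 × 61700 = 6990.

6990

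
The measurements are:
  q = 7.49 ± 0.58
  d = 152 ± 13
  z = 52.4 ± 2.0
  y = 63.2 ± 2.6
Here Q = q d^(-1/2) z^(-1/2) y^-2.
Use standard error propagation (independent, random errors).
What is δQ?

2.57e-06

Q is a product of powers, so relative uncertainties combine in quadrature:
  (1·δq/q)² = (1×0.0774)² = 0.00600;  (−½·δd/d)² = (-0.5×0.0855)² = 0.00183;  (−½·δz/z)² = (-0.5×0.0382)² = 0.000364;  (-2·δy/y)² = (-2×0.0411)² = 0.00677
δQ/Q = √(0.0150) = 0.122
Q = 2.1e-05, so δQ = 0.122 × 2.1e-05 = 2.57e-06.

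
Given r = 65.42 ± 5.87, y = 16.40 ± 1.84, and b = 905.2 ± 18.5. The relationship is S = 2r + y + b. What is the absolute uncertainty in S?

Each term contributes (cᵢ δxᵢ)² to (δS)²:
  (2·δr)² = 138;  (δy)² = 3.39;  (δb)² = 342
δS = √(483) = 22.0

22.0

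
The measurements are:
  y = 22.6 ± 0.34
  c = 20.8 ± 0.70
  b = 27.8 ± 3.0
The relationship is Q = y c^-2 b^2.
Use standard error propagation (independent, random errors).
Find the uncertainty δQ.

9.15

Each factor contributes (exponent × relative error)² to (δQ/Q)²:
  (1·δy/y)² = (1×0.0150)² = 0.000226;  (-2·δc/c)² = (-2×0.0337)² = 0.00453;  (2·δb/b)² = (2×0.108)² = 0.0466
δQ/Q = √(0.0513) = 0.227
Q = 40.4, so δQ = 0.227 × 40.4 = 9.15.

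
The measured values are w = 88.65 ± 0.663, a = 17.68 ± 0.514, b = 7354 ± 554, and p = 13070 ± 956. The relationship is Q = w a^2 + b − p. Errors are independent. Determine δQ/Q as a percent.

Let h = w·a^2 = 27710. δh/h = √((1·δw/w)² + (2·δa/a)²) = √(5.59e-05 + 0.00338) = 0.0586, so δh = 1620.
Q = h + b − p: δQ = √(δh² + δb² + δp²) = √(2.64e+06 + 3.07e+05 + 9.14e+05) = 1960
Q = 21990, so δQ/Q = 1960/21990 = 0.0893.

8.93%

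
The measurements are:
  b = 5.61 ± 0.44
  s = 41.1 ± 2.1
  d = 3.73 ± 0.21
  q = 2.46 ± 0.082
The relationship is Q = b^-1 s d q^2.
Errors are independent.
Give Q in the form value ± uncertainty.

Q is a product of powers, so relative uncertainties combine in quadrature:
  (-1·δb/b)² = (-1×0.0784)² = 0.00615;  (1·δs/s)² = (1×0.0511)² = 0.00261;  (1·δd/d)² = (1×0.0563)² = 0.00317;  (2·δq/q)² = (2×0.0333)² = 0.00444
δQ/Q = √(0.0164) = 0.128
Q = 165, so δQ = 0.128 × 165 = 21.2.

165 ± 21.2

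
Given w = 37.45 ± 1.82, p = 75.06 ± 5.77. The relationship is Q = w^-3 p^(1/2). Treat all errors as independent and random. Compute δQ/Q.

Relative error in a monomial: (δQ/Q)² = Σ (nᵢ · δxᵢ/xᵢ)².
  (-3·δw/w)² = (-3×0.0486)² = 0.0213;  (½·δp/p)² = (0.5×0.0769)² = 0.00148
δQ/Q = √(0.0227) = 0.151

0.151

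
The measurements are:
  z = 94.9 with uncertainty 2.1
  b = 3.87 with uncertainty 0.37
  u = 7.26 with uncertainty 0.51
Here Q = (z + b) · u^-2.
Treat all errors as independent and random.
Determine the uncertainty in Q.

Let w = z + b = 98.8. δw = √(δz² + δb²) = √(4.41 + 0.137) = 2.13, so δw/w = 0.0216.
Q is then a monomial in w, u:
δQ/Q = √((δw/w)² + (-2·δu/u)²) = √(0.000466 + 0.0197) = 0.142
Q = 1.87, so δQ = 0.142 × 1.87 = 0.266.

0.266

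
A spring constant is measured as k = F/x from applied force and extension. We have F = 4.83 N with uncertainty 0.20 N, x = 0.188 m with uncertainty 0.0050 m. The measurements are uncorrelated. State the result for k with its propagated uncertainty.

For a monomial k ∝ F, x^-1, fractional errors add in quadrature:
  (1·δF/F)² = (1×0.0414)² = 0.00171;  (-1·δx/x)² = (-1×0.0266)² = 0.000707
δk/k = √(0.00242) = 0.0492
k = 25.7 N/m, so δk = 0.0492 × 25.7 = 1.26 N/m.

25.7 ± 1.26 N/m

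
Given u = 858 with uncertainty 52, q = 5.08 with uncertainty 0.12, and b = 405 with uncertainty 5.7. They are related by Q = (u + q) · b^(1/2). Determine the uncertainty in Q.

Let w = u + q = 863. δw = √(δu² + δq²) = √(2700 + 0.0144) = 52.0, so δw/w = 0.0602.
Q is then a monomial in w, b:
δQ/Q = √((δw/w)² + (½·δb/b)²) = √(0.00363 + 4.95e-05) = 0.0607
Q = 17400, so δQ = 0.0607 × 17400 = 1050.

1050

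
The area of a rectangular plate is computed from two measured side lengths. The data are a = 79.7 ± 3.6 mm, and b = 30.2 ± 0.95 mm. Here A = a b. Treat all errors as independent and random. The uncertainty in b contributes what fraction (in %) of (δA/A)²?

(δA/A)² = (1·δa/a)² + (1·δb/b)²
  a term: (1×0.0452)² = 0.00204
  b term: (1×0.0315)² = 0.000990
Total = 0.00303. Share from b = 0.000990/0.00303 = 0.327.

32.7%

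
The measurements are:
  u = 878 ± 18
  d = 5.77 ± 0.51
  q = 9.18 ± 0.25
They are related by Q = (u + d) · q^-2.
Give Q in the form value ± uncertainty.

Let w = u + d = 884. δw = √(δu² + δd²) = √(324 + 0.260) = 18.0, so δw/w = 0.0204.
Q is then a monomial in w, q:
δQ/Q = √((δw/w)² + (-2·δq/q)²) = √(0.000415 + 0.00297) = 0.0582
Q = 10.5, so δQ = 0.0582 × 10.5 = 0.610.

10.5 ± 0.610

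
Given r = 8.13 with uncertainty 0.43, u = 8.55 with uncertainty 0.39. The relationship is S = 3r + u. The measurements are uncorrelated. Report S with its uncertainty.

Each term contributes (cᵢ δxᵢ)² to (δS)²:
  (3·δr)² = 1.66;  (δu)² = 0.152
δS = √(1.82) = 1.35
S = 32.9.

32.9 ± 1.35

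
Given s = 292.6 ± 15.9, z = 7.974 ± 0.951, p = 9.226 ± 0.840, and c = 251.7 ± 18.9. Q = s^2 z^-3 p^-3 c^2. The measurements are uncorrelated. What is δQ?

Relative error in a monomial: (δQ/Q)² = Σ (nᵢ · δxᵢ/xᵢ)².
  (2·δs/s)² = (2×0.0543)² = 0.0118;  (-3·δz/z)² = (-3×0.119)² = 0.128;  (-3·δp/p)² = (-3×0.0910)² = 0.0746;  (2·δc/c)² = (2×0.0751)² = 0.0226
δQ/Q = √(0.237) = 0.487
Q = 13620, so δQ = 0.487 × 13620 = 6630.

6630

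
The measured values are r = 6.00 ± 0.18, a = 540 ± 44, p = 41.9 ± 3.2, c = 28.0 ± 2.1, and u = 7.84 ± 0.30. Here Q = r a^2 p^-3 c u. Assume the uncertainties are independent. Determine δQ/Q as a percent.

Q is a product of powers, so relative uncertainties combine in quadrature:
  (1·δr/r)² = (1×0.0300)² = 0.000900;  (2·δa/a)² = (2×0.0815)² = 0.0266;  (-3·δp/p)² = (-3×0.0764)² = 0.0525;  (1·δc/c)² = (1×0.0750)² = 0.00562;  (1·δu/u)² = (1×0.0383)² = 0.00146
δQ/Q = √(0.0870) = 0.295

29.5%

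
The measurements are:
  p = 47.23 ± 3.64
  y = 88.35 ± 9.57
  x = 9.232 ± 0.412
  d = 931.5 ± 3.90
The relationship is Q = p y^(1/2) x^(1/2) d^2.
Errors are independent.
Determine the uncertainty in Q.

1.14e+08

Products/powers → add relative errors in quadrature, weighted by exponent:
  (1·δp/p)² = (1×0.0771)² = 0.00594;  (½·δy/y)² = (0.5×0.108)² = 0.00293;  (½·δx/x)² = (0.5×0.0446)² = 0.000498;  (2·δd/d)² = (2×0.00419)² = 7.01e-05
δQ/Q = √(0.00944) = 0.0972
Q = 1.17e+09, so δQ = 0.0972 × 1.17e+09 = 1.14e+08.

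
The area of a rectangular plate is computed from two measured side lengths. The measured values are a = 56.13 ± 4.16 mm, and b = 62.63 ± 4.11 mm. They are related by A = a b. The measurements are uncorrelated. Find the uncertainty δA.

348 mm^2

For a monomial A ∝ a, b, fractional errors add in quadrature:
  (1·δa/a)² = (1×0.0741)² = 0.00549;  (1·δb/b)² = (1×0.0656)² = 0.00431
δA/A = √(0.00980) = 0.0990
A = 3515 mm^2, so δA = 0.0990 × 3515 = 348 mm^2.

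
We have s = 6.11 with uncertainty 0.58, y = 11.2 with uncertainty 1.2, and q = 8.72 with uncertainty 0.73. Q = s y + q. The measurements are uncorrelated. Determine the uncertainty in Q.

Let p = s·y = 68.4. δp/p = √((1·δs/s)² + (1·δy/y)²) = √(0.00901 + 0.0115) = 0.143, so δp = 9.80.
Q = p + q: δQ = √(δp² + δq²) = √(96.0 + 0.533) = 9.82

9.82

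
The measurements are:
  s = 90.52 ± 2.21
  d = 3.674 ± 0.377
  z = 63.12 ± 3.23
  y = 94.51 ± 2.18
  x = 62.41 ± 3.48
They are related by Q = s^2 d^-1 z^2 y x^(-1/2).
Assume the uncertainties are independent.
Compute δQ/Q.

0.157

Q is a product of powers, so relative uncertainties combine in quadrature:
  (2·δs/s)² = (2×0.0244)² = 0.00238;  (-1·δd/d)² = (-1×0.103)² = 0.0105;  (2·δz/z)² = (2×0.0512)² = 0.0105;  (1·δy/y)² = (1×0.0231)² = 0.000532;  (−½·δx/x)² = (-0.5×0.0558)² = 0.000777
δQ/Q = √(0.0247) = 0.157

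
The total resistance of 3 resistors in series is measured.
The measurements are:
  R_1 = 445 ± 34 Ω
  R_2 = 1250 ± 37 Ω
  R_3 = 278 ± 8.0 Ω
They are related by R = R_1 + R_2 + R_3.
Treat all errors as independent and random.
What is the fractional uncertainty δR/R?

For a sum/difference, combine absolute errors in quadrature:
  (δR_1)² = 1160;  (δR_2)² = 1370;  (δR_3)² = 64.0
δR = √(2590) = 50.9 Ω
R = 1970 Ω, so δR/R = 50.9/1970 = 0.0258.

0.0258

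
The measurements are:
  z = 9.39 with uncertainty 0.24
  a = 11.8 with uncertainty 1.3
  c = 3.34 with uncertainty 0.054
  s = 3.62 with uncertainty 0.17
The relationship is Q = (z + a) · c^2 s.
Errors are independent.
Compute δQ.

72.3

Let u = z + a = 21.2. δu = √(δz² + δa²) = √(0.0576 + 1.69) = 1.32, so δu/u = 0.0624.
Q is then a monomial in u, c, s:
δQ/Q = √((δu/u)² + (2·δc/c)² + (1·δs/s)²) = √(0.00389 + 0.00105 + 0.00221) = 0.0845
Q = 856, so δQ = 0.0845 × 856 = 72.3.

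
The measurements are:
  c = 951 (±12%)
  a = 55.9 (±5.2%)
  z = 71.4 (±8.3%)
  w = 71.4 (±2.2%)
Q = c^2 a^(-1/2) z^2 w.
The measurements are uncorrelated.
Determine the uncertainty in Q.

Q is a product of powers, so relative uncertainties combine in quadrature:
  (2·δc/c)² = (2×0.120)² = 0.0576;  (−½·δa/a)² = (-0.5×0.0520)² = 0.000676;  (2·δz/z)² = (2×0.0830)² = 0.0276;  (1·δw/w)² = (1×0.0220)² = 0.000484
δQ/Q = √(0.0863) = 0.294
Q = 4.4e+10, so δQ = 0.294 × 4.4e+10 = 1.29e+10.

1.29e+10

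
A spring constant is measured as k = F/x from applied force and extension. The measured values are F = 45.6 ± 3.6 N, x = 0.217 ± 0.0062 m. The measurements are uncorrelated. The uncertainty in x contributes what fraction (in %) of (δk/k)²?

11.6%

(δk/k)² = (1·δF/F)² + (-1·δx/x)²
  F term: (1×0.0789)² = 0.00623
  x term: (-1×0.0286)² = 0.000816
Total = 0.00705. Share from x = 0.000816/0.00705 = 0.116.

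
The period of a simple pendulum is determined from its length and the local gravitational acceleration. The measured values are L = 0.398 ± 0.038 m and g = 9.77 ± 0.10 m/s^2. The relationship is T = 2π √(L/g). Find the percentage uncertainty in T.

For a monomial T ∝ L^(1/2), g^(-1/2), fractional errors add in quadrature:
  (½·δL/L)² = (0.5×0.0955)² = 0.00228;  (−½·δg/g)² = (-0.5×0.0102)² = 2.62e-05
δT/T = √(0.00231) = 0.0480

4.80%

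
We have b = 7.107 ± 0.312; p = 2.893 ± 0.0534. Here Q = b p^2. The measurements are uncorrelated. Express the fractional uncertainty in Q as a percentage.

Each factor contributes (exponent × relative error)² to (δQ/Q)²:
  (1·δb/b)² = (1×0.0439)² = 0.00193;  (2·δp/p)² = (2×0.0185)² = 0.00136
δQ/Q = √(0.00329) = 0.0574

5.74%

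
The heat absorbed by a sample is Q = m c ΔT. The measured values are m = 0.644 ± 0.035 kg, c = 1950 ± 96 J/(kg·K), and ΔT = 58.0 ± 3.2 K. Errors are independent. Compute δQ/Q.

Each factor contributes (exponent × relative error)² to (δQ/Q)²:
  (1·δm/m)² = (1×0.0543)² = 0.00295;  (1·δc/c)² = (1×0.0492)² = 0.00242;  (1·δΔT/ΔT)² = (1×0.0552)² = 0.00304
δQ/Q = √(0.00842) = 0.0918

0.0918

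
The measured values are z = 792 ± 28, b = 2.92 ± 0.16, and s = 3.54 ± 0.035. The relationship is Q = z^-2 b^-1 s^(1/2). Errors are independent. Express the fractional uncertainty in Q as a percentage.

Products/powers → add relative errors in quadrature, weighted by exponent:
  (-2·δz/z)² = (-2×0.0354)² = 0.00500;  (-1·δb/b)² = (-1×0.0548)² = 0.00300;  (½·δs/s)² = (0.5×0.00989)² = 2.44e-05
δQ/Q = √(0.00803) = 0.0896

8.96%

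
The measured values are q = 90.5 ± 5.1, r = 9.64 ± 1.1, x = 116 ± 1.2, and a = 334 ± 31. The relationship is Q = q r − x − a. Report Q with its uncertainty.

Let p = q·r = 872. δp/p = √((1·δq/q)² + (1·δr/r)²) = √(0.00318 + 0.0130) = 0.127, so δp = 111.
Q = p − x − a: δQ = √(δp² + δx² + δa²) = √(12300 + 1.44 + 961) = 115
Q = 422.

422 ± 115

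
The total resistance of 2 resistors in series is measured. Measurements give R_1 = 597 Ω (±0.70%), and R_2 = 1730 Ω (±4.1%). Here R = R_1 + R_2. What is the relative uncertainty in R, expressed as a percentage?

3.05%

Absolute uncertainties add in quadrature for a linear combination:
  (δR_1)² = 17.5;  (δR_2)² = 5030
δR = √(5050) = 71.1 Ω
R = 2330 Ω, so δR/R = 71.1/2330 = 0.0305.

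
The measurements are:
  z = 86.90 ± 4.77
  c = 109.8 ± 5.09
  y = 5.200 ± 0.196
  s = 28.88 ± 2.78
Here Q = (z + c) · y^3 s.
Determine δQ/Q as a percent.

15.3%

Let u = z + c = 196.7. δu = √(δz² + δc²) = √(22.8 + 25.9) = 6.98, so δu/u = 0.0355.
Q is then a monomial in u, y, s:
δQ/Q = √((δu/u)² + (3·δy/y)² + (1·δs/s)²) = √(0.00126 + 0.0128 + 0.00927) = 0.153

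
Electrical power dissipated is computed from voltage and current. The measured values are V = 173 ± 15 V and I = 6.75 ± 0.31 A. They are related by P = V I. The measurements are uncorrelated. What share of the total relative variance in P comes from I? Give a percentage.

(δP/P)² = (1·δV/V)² + (1·δI/I)²
  V term: (1×0.0867)² = 0.00752
  I term: (1×0.0459)² = 0.00211
Total = 0.00963. Share from I = 0.00211/0.00963 = 0.219.

21.9%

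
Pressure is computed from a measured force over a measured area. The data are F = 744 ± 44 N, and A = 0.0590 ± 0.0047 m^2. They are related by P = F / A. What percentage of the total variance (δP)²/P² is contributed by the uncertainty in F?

35.5%

(δP/P)² = (1·δF/F)² + (-1·δA/A)²
  F term: (1×0.0591)² = 0.00350
  A term: (-1×0.0797)² = 0.00635
Total = 0.00984. Share from F = 0.00350/0.00984 = 0.355.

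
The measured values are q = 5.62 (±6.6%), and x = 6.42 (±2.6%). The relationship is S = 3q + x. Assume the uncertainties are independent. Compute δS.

For a sum/difference, combine absolute errors in quadrature:
  (3·δq)² = 1.24;  (δx)² = 0.0279
δS = √(1.27) = 1.13

1.13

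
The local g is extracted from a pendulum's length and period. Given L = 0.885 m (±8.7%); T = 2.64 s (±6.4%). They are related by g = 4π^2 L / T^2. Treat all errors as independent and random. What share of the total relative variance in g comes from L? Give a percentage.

(δg/g)² = (1·δL/L)² + (-2·δT/T)²
  L term: (1×0.0870)² = 0.00757
  T term: (-2×0.0640)² = 0.0164
Total = 0.0240. Share from L = 0.00757/0.0240 = 0.316.

31.6%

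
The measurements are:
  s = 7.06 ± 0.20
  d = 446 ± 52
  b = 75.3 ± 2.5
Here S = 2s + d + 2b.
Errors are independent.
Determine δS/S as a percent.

8.55%

S is a linear combination, so absolute uncertainties add in quadrature:
  (2·δs)² = 0.160;  (δd)² = 2700;  (2·δb)² = 25.0
δS = √(2730) = 52.2
S = 611, so δS/S = 52.2/611 = 0.0855.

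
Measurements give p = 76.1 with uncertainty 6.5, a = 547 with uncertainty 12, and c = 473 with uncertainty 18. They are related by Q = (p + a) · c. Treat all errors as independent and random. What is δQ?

Let u = p + a = 623. δu = √(δp² + δa²) = √(42.2 + 144) = 13.6, so δu/u = 0.0219.
Q is then a monomial in u, c:
δQ/Q = √((δu/u)² + (1·δc/c)²) = √(0.000480 + 0.00145) = 0.0439
Q = 2.95e+05, so δQ = 0.0439 × 2.95e+05 = 12900.

12900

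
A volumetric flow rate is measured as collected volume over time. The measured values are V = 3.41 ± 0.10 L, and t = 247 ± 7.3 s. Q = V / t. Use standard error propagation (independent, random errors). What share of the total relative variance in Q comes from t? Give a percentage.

(δQ/Q)² = (1·δV/V)² + (-1·δt/t)²
  V term: (1×0.0293)² = 0.000860
  t term: (-1×0.0296)² = 0.000873
Total = 0.00173. Share from t = 0.000873/0.00173 = 0.504.

50.4%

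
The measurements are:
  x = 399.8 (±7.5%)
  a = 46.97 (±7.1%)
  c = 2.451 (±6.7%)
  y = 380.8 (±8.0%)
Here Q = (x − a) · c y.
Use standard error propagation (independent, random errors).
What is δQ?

44400

Let u = x − a = 352.8. δu = √(δx² + δa²) = √(899 + 11.1) = 30.2, so δu/u = 0.0855.
Q is then a monomial in u, c, y:
δQ/Q = √((δu/u)² + (1·δc/c)² + (1·δy/y)²) = √(0.00731 + 0.00449 + 0.00640) = 0.135
Q = 329300, so δQ = 0.135 × 329300 = 44400.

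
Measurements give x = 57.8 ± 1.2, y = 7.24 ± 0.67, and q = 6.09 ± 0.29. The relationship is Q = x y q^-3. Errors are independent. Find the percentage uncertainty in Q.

17.1%

Relative error in a monomial: (δQ/Q)² = Σ (nᵢ · δxᵢ/xᵢ)².
  (1·δx/x)² = (1×0.0208)² = 0.000431;  (1·δy/y)² = (1×0.0925)² = 0.00856;  (-3·δq/q)² = (-3×0.0476)² = 0.0204
δQ/Q = √(0.0294) = 0.171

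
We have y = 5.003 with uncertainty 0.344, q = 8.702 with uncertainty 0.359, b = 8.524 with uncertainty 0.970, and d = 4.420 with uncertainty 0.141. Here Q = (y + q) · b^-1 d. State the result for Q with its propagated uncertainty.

7.107 ± 0.879

Let u = y + q = 13.71. δu = √(δy² + δq²) = √(0.118 + 0.129) = 0.497, so δu/u = 0.0363.
Q is then a monomial in u, b, d:
δQ/Q = √((δu/u)² + (-1·δb/b)² + (1·δd/d)²) = √(0.00132 + 0.0129 + 0.00102) = 0.124
Q = 7.107, so δQ = 0.124 × 7.107 = 0.879.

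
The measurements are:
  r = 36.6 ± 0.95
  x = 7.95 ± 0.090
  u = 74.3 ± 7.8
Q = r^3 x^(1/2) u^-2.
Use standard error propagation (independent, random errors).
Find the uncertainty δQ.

5.61

Since Q is a product/quotient, work with relative uncertainties:
  (3·δr/r)² = (3×0.0260)² = 0.00606;  (½·δx/x)² = (0.5×0.0113)² = 3.2e-05;  (-2·δu/u)² = (-2×0.105)² = 0.0441
δQ/Q = √(0.0502) = 0.224
Q = 25.0, so δQ = 0.224 × 25.0 = 5.61.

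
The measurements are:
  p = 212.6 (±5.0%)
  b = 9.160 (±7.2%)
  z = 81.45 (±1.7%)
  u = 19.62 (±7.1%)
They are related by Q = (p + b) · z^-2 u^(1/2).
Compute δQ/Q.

0.0687

Let w = p + b = 221.8. δw = √(δp² + δb²) = √(113 + 0.435) = 10.7, so δw/w = 0.0480.
Q is then a monomial in w, z, u:
δQ/Q = √((δw/w)² + (-2·δz/z)² + (½·δu/u)²) = √(0.00231 + 0.00116 + 0.00126) = 0.0687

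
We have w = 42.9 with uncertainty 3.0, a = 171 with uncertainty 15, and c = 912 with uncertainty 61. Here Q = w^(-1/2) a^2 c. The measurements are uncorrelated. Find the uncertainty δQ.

Products/powers → add relative errors in quadrature, weighted by exponent:
  (−½·δw/w)² = (-0.5×0.0699)² = 0.00122;  (2·δa/a)² = (2×0.0877)² = 0.0308;  (1·δc/c)² = (1×0.0669)² = 0.00447
δQ/Q = √(0.0365) = 0.191
Q = 4.07e+06, so δQ = 0.191 × 4.07e+06 = 7.78e+05.

7.78e+05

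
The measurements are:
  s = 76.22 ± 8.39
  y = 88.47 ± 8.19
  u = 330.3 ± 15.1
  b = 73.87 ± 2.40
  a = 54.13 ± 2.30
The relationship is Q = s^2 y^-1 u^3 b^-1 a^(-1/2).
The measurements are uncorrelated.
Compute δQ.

Q is a product of powers, so relative uncertainties combine in quadrature:
  (2·δs/s)² = (2×0.110)² = 0.0485;  (-1·δy/y)² = (-1×0.0926)² = 0.00857;  (3·δu/u)² = (3×0.0457)² = 0.0188;  (-1·δb/b)² = (-1×0.0325)² = 0.00106;  (−½·δa/a)² = (-0.5×0.0425)² = 0.000451
δQ/Q = √(0.0774) = 0.278
Q = 4.354e+06, so δQ = 0.278 × 4.354e+06 = 1.21e+06.

1.21e+06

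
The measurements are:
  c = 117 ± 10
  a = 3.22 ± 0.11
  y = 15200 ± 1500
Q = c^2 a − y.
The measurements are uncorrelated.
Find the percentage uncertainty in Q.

Let p = c^2·a = 44100. δp/p = √((2·δc/c)² + (1·δa/a)²) = √(0.0292 + 0.00117) = 0.174, so δp = 7680.
Q = p − y: δQ = √(δp² + δy²) = √(5.9e+07 + 2.25e+06) = 7830
Q = 28900, so δQ/Q = 7830/28900 = 0.271.

27.1%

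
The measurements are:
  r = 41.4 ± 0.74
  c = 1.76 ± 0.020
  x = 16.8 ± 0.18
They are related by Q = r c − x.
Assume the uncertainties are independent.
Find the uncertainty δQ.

1.55

Let p = r·c = 72.9. δp/p = √((1·δr/r)² + (1·δc/c)²) = √(0.000319 + 0.000129) = 0.0212, so δp = 1.54.
Q = p − x: δQ = √(δp² + δx²) = √(2.38 + 0.0324) = 1.55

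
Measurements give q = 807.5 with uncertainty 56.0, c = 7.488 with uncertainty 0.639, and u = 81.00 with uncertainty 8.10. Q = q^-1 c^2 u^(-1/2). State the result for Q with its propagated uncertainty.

0.007715 ± 0.00147

Relative error in a monomial: (δQ/Q)² = Σ (nᵢ · δxᵢ/xᵢ)².
  (-1·δq/q)² = (-1×0.0693)² = 0.00481;  (2·δc/c)² = (2×0.0853)² = 0.0291;  (−½·δu/u)² = (-0.5×0.100)² = 0.00250
δQ/Q = √(0.0364) = 0.191
Q = 0.007715, so δQ = 0.191 × 0.007715 = 0.00147.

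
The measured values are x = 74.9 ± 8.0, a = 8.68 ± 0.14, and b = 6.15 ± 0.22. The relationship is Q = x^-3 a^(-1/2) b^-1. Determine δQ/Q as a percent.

Each factor contributes (exponent × relative error)² to (δQ/Q)²:
  (-3·δx/x)² = (-3×0.107)² = 0.103;  (−½·δa/a)² = (-0.5×0.0161)² = 6.5e-05;  (-1·δb/b)² = (-1×0.0358)² = 0.00128
δQ/Q = √(0.104) = 0.323

32.3%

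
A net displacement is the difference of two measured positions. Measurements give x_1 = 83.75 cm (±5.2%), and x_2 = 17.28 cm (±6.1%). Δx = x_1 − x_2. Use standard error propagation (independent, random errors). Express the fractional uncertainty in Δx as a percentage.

For a sum/difference, combine absolute errors in quadrature:
  (δx_1)² = 19.0;  (δx_2)² = 1.11
δΔx = √(20.1) = 4.48 cm
Δx = 66.47 cm, so δΔx/Δx = 4.48/66.47 = 0.0674.

6.74%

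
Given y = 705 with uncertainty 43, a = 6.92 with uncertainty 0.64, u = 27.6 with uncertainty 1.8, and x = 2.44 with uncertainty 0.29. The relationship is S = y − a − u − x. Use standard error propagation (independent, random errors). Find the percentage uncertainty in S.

6.44%

For a sum/difference, combine absolute errors in quadrature:
  (δy)² = 1850;  (δa)² = 0.410;  (δu)² = 3.24;  (δx)² = 0.0841
δS = √(1850) = 43.0
S = 668, so δS/S = 43.0/668 = 0.0644.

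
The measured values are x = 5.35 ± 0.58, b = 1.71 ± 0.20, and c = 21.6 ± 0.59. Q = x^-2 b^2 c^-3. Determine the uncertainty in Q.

3.34e-06

Relative error in a monomial: (δQ/Q)² = Σ (nᵢ · δxᵢ/xᵢ)².
  (-2·δx/x)² = (-2×0.108)² = 0.0470;  (2·δb/b)² = (2×0.117)² = 0.0547;  (-3·δc/c)² = (-3×0.0273)² = 0.00671
δQ/Q = √(0.108) = 0.329
Q = 1.01e-05, so δQ = 0.329 × 1.01e-05 = 3.34e-06.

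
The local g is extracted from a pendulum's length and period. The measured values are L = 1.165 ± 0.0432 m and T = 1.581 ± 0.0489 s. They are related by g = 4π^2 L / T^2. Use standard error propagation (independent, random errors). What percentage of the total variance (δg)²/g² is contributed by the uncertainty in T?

73.6%

(δg/g)² = (1·δL/L)² + (-2·δT/T)²
  L term: (1×0.0371)² = 0.00138
  T term: (-2×0.0309)² = 0.00383
Total = 0.00520. Share from T = 0.00383/0.00520 = 0.736.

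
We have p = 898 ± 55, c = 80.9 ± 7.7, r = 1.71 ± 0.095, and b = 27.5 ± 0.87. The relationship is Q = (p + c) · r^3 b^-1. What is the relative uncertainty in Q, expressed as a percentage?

17.9%

Let u = p + c = 979. δu = √(δp² + δc²) = √(3020 + 59.3) = 55.5, so δu/u = 0.0567.
Q is then a monomial in u, r, b:
δQ/Q = √((δu/u)² + (3·δr/r)² + (-1·δb/b)²) = √(0.00322 + 0.0278 + 0.00100) = 0.179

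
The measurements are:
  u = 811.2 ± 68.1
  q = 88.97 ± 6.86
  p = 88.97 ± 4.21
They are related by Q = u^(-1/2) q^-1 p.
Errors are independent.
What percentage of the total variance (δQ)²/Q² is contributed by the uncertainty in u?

(δQ/Q)² = (−½·δu/u)² + (-1·δq/q)² + (1·δp/p)²
  u term: (-0.5×0.0839)² = 0.00176
  q term: (-1×0.0771)² = 0.00595
  p term: (1×0.0473)² = 0.00224
Total = 0.00995. Share from u = 0.00176/0.00995 = 0.177.

17.7%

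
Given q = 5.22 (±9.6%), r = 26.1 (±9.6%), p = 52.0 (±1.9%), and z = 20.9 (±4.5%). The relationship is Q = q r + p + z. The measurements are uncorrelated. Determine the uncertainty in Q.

Let w = q·r = 136. δw/w = √((1·δq/q)² + (1·δr/r)²) = √(0.00922 + 0.00922) = 0.136, so δw = 18.5.
Q = w + p + z: δQ = √(δw² + δp² + δz²) = √(342 + 0.976 + 0.885) = 18.5

18.5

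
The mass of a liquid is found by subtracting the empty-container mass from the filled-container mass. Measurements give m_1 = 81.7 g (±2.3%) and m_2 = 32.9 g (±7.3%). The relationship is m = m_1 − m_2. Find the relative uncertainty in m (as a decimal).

0.0625

Absolute uncertainties add in quadrature for a linear combination:
  (δm_1)² = 3.53;  (δm_2)² = 5.77
δm = √(9.30) = 3.05 g
m = 48.8 g, so δm/m = 3.05/48.8 = 0.0625.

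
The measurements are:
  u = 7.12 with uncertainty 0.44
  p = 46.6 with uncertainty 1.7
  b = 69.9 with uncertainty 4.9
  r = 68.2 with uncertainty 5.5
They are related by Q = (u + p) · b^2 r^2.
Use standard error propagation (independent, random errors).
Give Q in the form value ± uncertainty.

(1.22 ± 0.264) × 10^9

Let w = u + p = 53.7. δw = √(δu² + δp²) = √(0.194 + 2.89) = 1.76, so δw/w = 0.0327.
Q is then a monomial in w, b, r:
δQ/Q = √((δw/w)² + (2·δb/b)² + (2·δr/r)²) = √(0.00107 + 0.0197 + 0.0260) = 0.216
Q = 1.22e+09, so δQ = 0.216 × 1.22e+09 = 2.64e+08.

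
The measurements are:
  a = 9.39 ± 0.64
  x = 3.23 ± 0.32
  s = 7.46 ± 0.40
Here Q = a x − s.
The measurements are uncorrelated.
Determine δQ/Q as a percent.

Let p = a·x = 30.3. δp/p = √((1·δa/a)² + (1·δx/x)²) = √(0.00465 + 0.00982) = 0.120, so δp = 3.65.
Q = p − s: δQ = √(δp² + δs²) = √(13.3 + 0.160) = 3.67
Q = 22.9, so δQ/Q = 3.67/22.9 = 0.160.

16.0%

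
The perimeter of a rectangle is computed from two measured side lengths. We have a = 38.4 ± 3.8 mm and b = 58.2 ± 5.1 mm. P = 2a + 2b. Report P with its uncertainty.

193 ± 12.7 mm

P is a linear combination, so absolute uncertainties add in quadrature:
  (2·δa)² = 57.8;  (2·δb)² = 104
δP = √(162) = 12.7 mm
P = 193 mm.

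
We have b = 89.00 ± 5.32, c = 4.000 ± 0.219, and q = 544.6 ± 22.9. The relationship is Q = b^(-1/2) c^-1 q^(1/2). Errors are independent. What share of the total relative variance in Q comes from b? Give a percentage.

(δQ/Q)² = (−½·δb/b)² + (-1·δc/c)² + (½·δq/q)²
  b term: (-0.5×0.0598)² = 0.000893
  c term: (-1×0.0548)² = 0.00300
  q term: (0.5×0.0420)² = 0.000442
Total = 0.00433. Share from b = 0.000893/0.00433 = 0.206.

20.6%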